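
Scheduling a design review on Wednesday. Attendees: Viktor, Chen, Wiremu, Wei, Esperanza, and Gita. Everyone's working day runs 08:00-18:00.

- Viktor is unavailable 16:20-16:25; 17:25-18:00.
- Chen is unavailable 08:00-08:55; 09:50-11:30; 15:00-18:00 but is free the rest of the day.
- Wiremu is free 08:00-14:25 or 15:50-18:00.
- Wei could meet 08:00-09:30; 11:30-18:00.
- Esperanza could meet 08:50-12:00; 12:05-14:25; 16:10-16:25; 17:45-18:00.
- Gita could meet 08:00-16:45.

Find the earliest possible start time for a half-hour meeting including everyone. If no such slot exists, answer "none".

08:55

Viktor free: 08:00-16:20, 16:25-17:25 (invert busy blocks within the working day).
Chen free: 08:55-09:50, 11:30-15:00 (invert busy blocks within the working day).
Wiremu free: 08:00-14:25, 15:50-18:00.
Wei free: 08:00-09:30, 11:30-18:00.
Esperanza free: 08:50-12:00, 12:05-14:25, 16:10-16:25, 17:45-18:00.
Gita free: 08:00-16:45.
Viktor ∩ Chen: 08:55-09:50, 11:30-15:00.
Viktor ∩ Chen ∩ Wiremu: 08:55-09:50, 11:30-14:25.
Viktor ∩ Chen ∩ Wiremu ∩ Wei: 08:55-09:30, 11:30-14:25.
Viktor ∩ Chen ∩ Wiremu ∩ Wei ∩ Esperanza: 08:55-09:30, 11:30-12:00, 12:05-14:25.
Viktor ∩ Chen ∩ Wiremu ∩ Wei ∩ Esperanza ∩ Gita: 08:55-09:30, 11:30-12:00, 12:05-14:25.
The first common window of at least 30 minutes is 08:55-09:30, so the earliest start is 08:55.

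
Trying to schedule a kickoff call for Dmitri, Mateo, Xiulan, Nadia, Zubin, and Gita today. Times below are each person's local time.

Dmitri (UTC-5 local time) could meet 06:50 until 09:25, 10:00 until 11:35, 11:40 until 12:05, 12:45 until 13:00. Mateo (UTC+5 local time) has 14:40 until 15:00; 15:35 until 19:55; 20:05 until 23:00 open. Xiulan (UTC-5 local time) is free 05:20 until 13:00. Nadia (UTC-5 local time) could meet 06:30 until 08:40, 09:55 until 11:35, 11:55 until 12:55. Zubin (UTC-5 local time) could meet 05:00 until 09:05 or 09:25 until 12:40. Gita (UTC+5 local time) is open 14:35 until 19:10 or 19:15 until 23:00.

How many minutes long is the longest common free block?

Dmitri in UTC: 11:50-14:25, 15:00-16:35, 16:40-17:05, 17:45-18:00 (add 5h to convert from UTC-5).
Mateo in UTC: 09:40-10:00, 10:35-14:55, 15:05-18:00 (subtract 5h to convert from UTC+5).
Xiulan in UTC: 10:20-18:00 (add 5h to convert from UTC-5).
Nadia in UTC: 11:30-13:40, 14:55-16:35, 16:55-17:55 (add 5h to convert from UTC-5).
Zubin in UTC: 10:00-14:05, 14:25-17:40 (add 5h to convert from UTC-5).
Gita in UTC: 09:35-14:10, 14:15-18:00 (subtract 5h to convert from UTC+5).
Dmitri ∩ Mateo: 11:50-14:25, 15:05-16:35, 16:40-17:05, 17:45-18:00.
Dmitri ∩ Mateo ∩ Xiulan: 11:50-14:25, 15:05-16:35, 16:40-17:05, 17:45-18:00.
Dmitri ∩ Mateo ∩ Xiulan ∩ Nadia: 11:50-13:40, 15:05-16:35, 16:55-17:05, 17:45-17:55.
Dmitri ∩ Mateo ∩ Xiulan ∩ Nadia ∩ Zubin: 11:50-13:40, 15:05-16:35, 16:55-17:05.
Dmitri ∩ Mateo ∩ Xiulan ∩ Nadia ∩ Zubin ∩ Gita: 11:50-13:40, 15:05-16:35, 16:55-17:05.
The longest is 11:50-13:40 at 110 minutes.

110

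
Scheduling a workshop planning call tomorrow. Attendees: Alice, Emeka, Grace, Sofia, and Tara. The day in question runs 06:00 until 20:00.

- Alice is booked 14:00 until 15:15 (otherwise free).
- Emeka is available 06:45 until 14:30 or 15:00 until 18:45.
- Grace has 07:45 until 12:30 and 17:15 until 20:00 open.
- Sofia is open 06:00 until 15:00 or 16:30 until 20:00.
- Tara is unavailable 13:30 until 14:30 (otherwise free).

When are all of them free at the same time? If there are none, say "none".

07:45-12:30, 17:15-18:45

Alice free: 06:00-14:00, 15:15-20:00 (invert busy blocks within the working day).
Emeka free: 06:45-14:30, 15:00-18:45.
Grace free: 07:45-12:30, 17:15-20:00.
Sofia free: 06:00-15:00, 16:30-20:00.
Tara free: 06:00-13:30, 14:30-20:00 (invert busy blocks within the working day).
Alice ∩ Emeka: 06:45-14:00, 15:15-18:45.
Alice ∩ Emeka ∩ Grace: 07:45-12:30, 17:15-18:45.
Alice ∩ Emeka ∩ Grace ∩ Sofia: 07:45-12:30, 17:15-18:45.
Alice ∩ Emeka ∩ Grace ∩ Sofia ∩ Tara: 07:45-12:30, 17:15-18:45.
So the common availability across everyone is 07:45-12:30, 17:15-18:45.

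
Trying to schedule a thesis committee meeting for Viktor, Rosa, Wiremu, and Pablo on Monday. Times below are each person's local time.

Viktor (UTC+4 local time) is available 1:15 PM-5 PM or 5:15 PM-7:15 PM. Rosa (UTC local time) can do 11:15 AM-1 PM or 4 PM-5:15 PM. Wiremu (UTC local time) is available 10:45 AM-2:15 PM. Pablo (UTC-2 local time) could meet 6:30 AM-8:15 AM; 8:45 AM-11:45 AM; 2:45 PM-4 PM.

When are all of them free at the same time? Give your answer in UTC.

Viktor in UTC: 09:15-13:00, 13:15-15:15 (subtract 4h to convert from UTC+4).
Rosa in UTC: 11:15-13:00, 16:00-17:15.
Wiremu in UTC: 10:45-14:15.
Pablo in UTC: 08:30-10:15, 10:45-13:45, 16:45-18:00 (add 2h to convert from UTC-2).
Viktor ∩ Rosa: 11:15-13:00.
Viktor ∩ Rosa ∩ Wiremu: 11:15-13:00.
Viktor ∩ Rosa ∩ Wiremu ∩ Pablo: 11:15-13:00.

11:15-13:00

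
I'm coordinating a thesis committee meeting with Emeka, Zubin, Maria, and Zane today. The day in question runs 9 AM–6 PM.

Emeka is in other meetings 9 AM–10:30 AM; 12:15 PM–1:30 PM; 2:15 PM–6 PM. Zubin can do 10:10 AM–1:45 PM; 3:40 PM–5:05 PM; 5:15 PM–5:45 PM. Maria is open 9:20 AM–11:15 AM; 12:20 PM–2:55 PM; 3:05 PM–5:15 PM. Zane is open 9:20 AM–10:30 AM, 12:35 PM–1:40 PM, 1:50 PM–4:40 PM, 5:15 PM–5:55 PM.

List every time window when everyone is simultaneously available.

13:30-13:40

Emeka free: 10:30-12:15, 13:30-14:15 (invert busy blocks within the working day).
Zubin free: 10:10-13:45, 15:40-17:05, 17:15-17:45.
Maria free: 09:20-11:15, 12:20-14:55, 15:05-17:15.
Zane free: 09:20-10:30, 12:35-13:40, 13:50-16:40, 17:15-17:55.
Emeka ∩ Zubin: 10:30-12:15, 13:30-13:45.
Emeka ∩ Zubin ∩ Maria: 10:30-11:15, 13:30-13:45.
Emeka ∩ Zubin ∩ Maria ∩ Zane: 13:30-13:40.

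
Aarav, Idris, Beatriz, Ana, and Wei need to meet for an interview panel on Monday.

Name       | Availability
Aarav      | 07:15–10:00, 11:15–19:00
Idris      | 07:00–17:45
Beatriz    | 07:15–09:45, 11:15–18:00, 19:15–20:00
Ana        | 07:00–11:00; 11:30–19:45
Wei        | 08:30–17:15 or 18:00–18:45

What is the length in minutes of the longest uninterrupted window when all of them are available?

345

Aarav ∩ Idris: 07:15-10:00, 11:15-17:45.
Aarav ∩ Idris ∩ Beatriz: 07:15-09:45, 11:15-17:45.
Aarav ∩ Idris ∩ Beatriz ∩ Ana: 07:15-09:45, 11:30-17:45.
Aarav ∩ Idris ∩ Beatriz ∩ Ana ∩ Wei: 08:30-09:45, 11:30-17:15.
So the common availability across everyone is 08:30-09:45, 11:30-17:15.
The longest is 11:30-17:15 at 345 minutes.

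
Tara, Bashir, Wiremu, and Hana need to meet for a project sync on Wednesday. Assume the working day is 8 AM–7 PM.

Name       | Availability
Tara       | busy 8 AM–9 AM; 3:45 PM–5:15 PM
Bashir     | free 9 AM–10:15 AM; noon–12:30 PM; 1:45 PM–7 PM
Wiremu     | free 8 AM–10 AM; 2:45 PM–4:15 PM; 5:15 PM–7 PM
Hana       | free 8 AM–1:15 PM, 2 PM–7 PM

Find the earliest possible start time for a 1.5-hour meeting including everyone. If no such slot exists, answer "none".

17:15

Tara free: 09:00-15:45, 17:15-19:00 (invert busy blocks within the working day).
Bashir free: 09:00-10:15, 12:00-12:30, 13:45-19:00.
Wiremu free: 08:00-10:00, 14:45-16:15, 17:15-19:00.
Hana free: 08:00-13:15, 14:00-19:00.
Tara ∩ Bashir: 09:00-10:15, 12:00-12:30, 13:45-15:45, 17:15-19:00.
Tara ∩ Bashir ∩ Wiremu: 09:00-10:00, 14:45-15:45, 17:15-19:00.
Tara ∩ Bashir ∩ Wiremu ∩ Hana: 09:00-10:00, 14:45-15:45, 17:15-19:00.
The first common window of at least 90 minutes is 17:15-19:00, so the earliest start is 17:15.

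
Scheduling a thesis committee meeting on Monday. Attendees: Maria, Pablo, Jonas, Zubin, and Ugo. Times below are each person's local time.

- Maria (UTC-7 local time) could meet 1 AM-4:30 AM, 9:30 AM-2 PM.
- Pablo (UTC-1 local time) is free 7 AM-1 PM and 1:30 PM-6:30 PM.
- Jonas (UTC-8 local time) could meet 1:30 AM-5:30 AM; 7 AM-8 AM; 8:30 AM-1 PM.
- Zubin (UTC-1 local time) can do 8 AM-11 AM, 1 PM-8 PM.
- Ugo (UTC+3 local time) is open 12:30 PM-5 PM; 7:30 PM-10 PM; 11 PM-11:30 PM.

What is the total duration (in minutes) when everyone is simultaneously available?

270

Maria in UTC: 08:00-11:30, 16:30-21:00 (add 7h to convert from UTC-7).
Pablo in UTC: 08:00-14:00, 14:30-19:30 (add 1h to convert from UTC-1).
Jonas in UTC: 09:30-13:30, 15:00-16:00, 16:30-21:00 (add 8h to convert from UTC-8).
Zubin in UTC: 09:00-12:00, 14:00-21:00 (add 1h to convert from UTC-1).
Ugo in UTC: 09:30-14:00, 16:30-19:00, 20:00-20:30 (subtract 3h to convert from UTC+3).
Maria ∩ Pablo: 08:00-11:30, 16:30-19:30.
Maria ∩ Pablo ∩ Jonas: 09:30-11:30, 16:30-19:30.
Maria ∩ Pablo ∩ Jonas ∩ Zubin: 09:30-11:30, 16:30-19:30.
Maria ∩ Pablo ∩ Jonas ∩ Zubin ∩ Ugo: 09:30-11:30, 16:30-19:00.
Summing the common windows: 120 + 150 = 270 minutes.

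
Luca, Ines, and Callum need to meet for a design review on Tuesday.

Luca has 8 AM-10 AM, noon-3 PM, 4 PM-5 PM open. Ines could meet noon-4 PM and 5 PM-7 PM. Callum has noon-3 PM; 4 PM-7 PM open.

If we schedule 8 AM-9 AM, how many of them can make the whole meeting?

1

Luca can make the full 08:00-09:00 slot — that's 1.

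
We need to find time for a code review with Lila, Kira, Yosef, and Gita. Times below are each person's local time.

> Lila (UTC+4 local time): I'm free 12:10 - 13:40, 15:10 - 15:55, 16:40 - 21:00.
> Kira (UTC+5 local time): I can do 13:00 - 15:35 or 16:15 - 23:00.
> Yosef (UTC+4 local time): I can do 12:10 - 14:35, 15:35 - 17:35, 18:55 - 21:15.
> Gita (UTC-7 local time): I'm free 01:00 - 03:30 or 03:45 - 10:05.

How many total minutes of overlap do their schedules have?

Lila in UTC: 08:10-09:40, 11:10-11:55, 12:40-17:00 (subtract 4h to convert from UTC+4).
Kira in UTC: 08:00-10:35, 11:15-18:00 (subtract 5h to convert from UTC+5).
Yosef in UTC: 08:10-10:35, 11:35-13:35, 14:55-17:15 (subtract 4h to convert from UTC+4).
Gita in UTC: 08:00-10:30, 10:45-17:05 (add 7h to convert from UTC-7).
Lila ∩ Kira: 08:10-09:40, 11:15-11:55, 12:40-17:00.
Lila ∩ Kira ∩ Yosef: 08:10-09:40, 11:35-11:55, 12:40-13:35, 14:55-17:00.
Lila ∩ Kira ∩ Yosef ∩ Gita: 08:10-09:40, 11:35-11:55, 12:40-13:35, 14:55-17:00.
Summing the common windows: 90 + 20 + 55 + 125 = 290 minutes.

290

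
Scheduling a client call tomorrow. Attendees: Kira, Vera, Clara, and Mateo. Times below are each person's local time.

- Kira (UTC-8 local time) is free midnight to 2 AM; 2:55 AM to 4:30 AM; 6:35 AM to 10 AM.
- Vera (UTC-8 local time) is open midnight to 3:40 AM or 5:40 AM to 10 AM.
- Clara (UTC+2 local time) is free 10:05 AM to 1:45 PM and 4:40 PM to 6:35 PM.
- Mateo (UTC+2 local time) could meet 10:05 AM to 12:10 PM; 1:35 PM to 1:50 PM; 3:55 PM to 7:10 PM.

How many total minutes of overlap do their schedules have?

235

Kira in UTC: 08:00-10:00, 10:55-12:30, 14:35-18:00 (add 8h to convert from UTC-8).
Vera in UTC: 08:00-11:40, 13:40-18:00 (add 8h to convert from UTC-8).
Clara in UTC: 08:05-11:45, 14:40-16:35 (subtract 2h to convert from UTC+2).
Mateo in UTC: 08:05-10:10, 11:35-11:50, 13:55-17:10 (subtract 2h to convert from UTC+2).
Kira ∩ Vera: 08:00-10:00, 10:55-11:40, 14:35-18:00.
Kira ∩ Vera ∩ Clara: 08:05-10:00, 10:55-11:40, 14:40-16:35.
Kira ∩ Vera ∩ Clara ∩ Mateo: 08:05-10:00, 11:35-11:40, 14:40-16:35.
So the common availability across everyone is 08:05-10:00, 11:35-11:40, 14:40-16:35.
Summing the common windows: 115 + 5 + 115 = 235 minutes.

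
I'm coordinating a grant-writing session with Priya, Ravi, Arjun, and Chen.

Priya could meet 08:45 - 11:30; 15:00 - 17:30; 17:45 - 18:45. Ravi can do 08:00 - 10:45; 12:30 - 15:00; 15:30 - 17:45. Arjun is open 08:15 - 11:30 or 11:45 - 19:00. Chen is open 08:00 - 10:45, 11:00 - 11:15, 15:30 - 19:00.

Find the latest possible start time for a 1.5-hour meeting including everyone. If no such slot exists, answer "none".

Priya ∩ Ravi: 08:45-10:45, 15:30-17:30.
Priya ∩ Ravi ∩ Arjun: 08:45-10:45, 15:30-17:30.
Priya ∩ Ravi ∩ Arjun ∩ Chen: 08:45-10:45, 15:30-17:30.
The last common window of at least 90 minutes is 15:30-17:30; a 90-minute meeting can start as late as 16:00 and still end by 17:30.

16:00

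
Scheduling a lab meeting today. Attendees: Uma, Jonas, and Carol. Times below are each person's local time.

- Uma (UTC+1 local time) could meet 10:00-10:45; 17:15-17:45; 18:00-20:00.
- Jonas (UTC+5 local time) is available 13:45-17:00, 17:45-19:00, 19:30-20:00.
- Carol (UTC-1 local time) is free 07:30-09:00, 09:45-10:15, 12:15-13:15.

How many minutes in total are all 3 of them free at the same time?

45

Uma in UTC: 09:00-09:45, 16:15-16:45, 17:00-19:00 (subtract 1h to convert from UTC+1).
Jonas in UTC: 08:45-12:00, 12:45-14:00, 14:30-15:00 (subtract 5h to convert from UTC+5).
Carol in UTC: 08:30-10:00, 10:45-11:15, 13:15-14:15 (add 1h to convert from UTC-1).
Uma ∩ Jonas: 09:00-09:45.
Uma ∩ Jonas ∩ Carol: 09:00-09:45.
So the common availability across everyone is 09:00-09:45.
That's a single block of 45 minutes.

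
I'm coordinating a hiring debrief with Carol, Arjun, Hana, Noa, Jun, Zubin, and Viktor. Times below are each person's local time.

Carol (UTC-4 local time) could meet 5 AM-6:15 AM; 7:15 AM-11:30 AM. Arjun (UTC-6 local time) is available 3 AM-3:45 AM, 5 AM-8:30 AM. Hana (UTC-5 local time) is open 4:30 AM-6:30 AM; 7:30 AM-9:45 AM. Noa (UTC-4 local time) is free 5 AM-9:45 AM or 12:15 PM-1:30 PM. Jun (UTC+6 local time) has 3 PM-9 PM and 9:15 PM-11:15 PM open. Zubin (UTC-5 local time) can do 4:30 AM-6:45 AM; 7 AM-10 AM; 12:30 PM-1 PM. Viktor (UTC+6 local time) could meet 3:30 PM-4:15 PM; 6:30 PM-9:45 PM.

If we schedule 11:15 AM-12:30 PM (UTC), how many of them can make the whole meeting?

Carol in UTC: 09:00-10:15, 11:15-15:30 (add 4h to convert from UTC-4).
Arjun in UTC: 09:00-09:45, 11:00-14:30 (add 6h to convert from UTC-6).
Hana in UTC: 09:30-11:30, 12:30-14:45 (add 5h to convert from UTC-5).
Noa in UTC: 09:00-13:45, 16:15-17:30 (add 4h to convert from UTC-4).
Jun in UTC: 09:00-15:00, 15:15-17:15 (subtract 6h to convert from UTC+6).
Zubin in UTC: 09:30-11:45, 12:00-15:00, 17:30-18:00 (add 5h to convert from UTC-5).
Viktor in UTC: 09:30-10:15, 12:30-15:45 (subtract 6h to convert from UTC+6).
Carol, Arjun, Noa, and Jun can make the full 11:15-12:30 slot — that's 4.

4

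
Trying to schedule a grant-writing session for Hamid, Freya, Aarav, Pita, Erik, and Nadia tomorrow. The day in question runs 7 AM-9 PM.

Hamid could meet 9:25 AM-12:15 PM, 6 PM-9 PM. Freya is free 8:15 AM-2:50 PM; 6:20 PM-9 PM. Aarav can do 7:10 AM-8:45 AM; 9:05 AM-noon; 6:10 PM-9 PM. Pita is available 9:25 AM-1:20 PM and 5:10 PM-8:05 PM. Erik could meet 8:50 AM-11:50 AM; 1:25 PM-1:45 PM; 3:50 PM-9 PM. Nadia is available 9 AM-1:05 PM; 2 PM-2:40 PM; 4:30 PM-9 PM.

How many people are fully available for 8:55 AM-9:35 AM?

Freya and Erik can make the full 08:55-09:35 slot — that's 2.

2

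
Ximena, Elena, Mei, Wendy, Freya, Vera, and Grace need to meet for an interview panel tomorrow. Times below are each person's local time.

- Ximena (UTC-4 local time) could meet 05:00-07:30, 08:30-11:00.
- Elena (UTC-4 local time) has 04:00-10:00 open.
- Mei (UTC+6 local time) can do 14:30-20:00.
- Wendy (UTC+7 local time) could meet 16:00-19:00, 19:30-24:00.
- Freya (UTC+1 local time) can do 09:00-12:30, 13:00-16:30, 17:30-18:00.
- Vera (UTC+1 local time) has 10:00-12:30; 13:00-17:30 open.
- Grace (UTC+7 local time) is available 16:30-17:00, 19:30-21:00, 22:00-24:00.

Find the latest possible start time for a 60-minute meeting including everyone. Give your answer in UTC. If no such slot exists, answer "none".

Ximena in UTC: 09:00-11:30, 12:30-15:00 (add 4h to convert from UTC-4).
Elena in UTC: 08:00-14:00 (add 4h to convert from UTC-4).
Mei in UTC: 08:30-14:00 (subtract 6h to convert from UTC+6).
Wendy in UTC: 09:00-12:00, 12:30-17:00 (subtract 7h to convert from UTC+7).
Freya in UTC: 08:00-11:30, 12:00-15:30, 16:30-17:00 (subtract 1h to convert from UTC+1).
Vera in UTC: 09:00-11:30, 12:00-16:30 (subtract 1h to convert from UTC+1).
Grace in UTC: 09:30-10:00, 12:30-14:00, 15:00-17:00 (subtract 7h to convert from UTC+7).
Ximena ∩ Elena: 09:00-11:30, 12:30-14:00.
Ximena ∩ Elena ∩ Mei: 09:00-11:30, 12:30-14:00.
Ximena ∩ Elena ∩ Mei ∩ Wendy: 09:00-11:30, 12:30-14:00.
Ximena ∩ Elena ∩ Mei ∩ Wendy ∩ Freya: 09:00-11:30, 12:30-14:00.
Ximena ∩ Elena ∩ Mei ∩ Wendy ∩ Freya ∩ Vera: 09:00-11:30, 12:30-14:00.
Ximena ∩ Elena ∩ Mei ∩ Wendy ∩ Freya ∩ Vera ∩ Grace: 09:30-10:00, 12:30-14:00.
Those are the intersection windows.
The last common window of at least 60 minutes is 12:30-14:00; a 60-minute meeting can start as late as 13:00 and still end by 14:00.

13:00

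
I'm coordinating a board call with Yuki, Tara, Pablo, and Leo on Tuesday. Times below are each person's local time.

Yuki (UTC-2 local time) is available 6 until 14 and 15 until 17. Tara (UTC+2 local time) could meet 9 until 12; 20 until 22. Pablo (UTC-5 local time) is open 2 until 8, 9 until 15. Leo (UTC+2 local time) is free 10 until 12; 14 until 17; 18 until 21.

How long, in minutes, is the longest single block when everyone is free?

120

Yuki in UTC: 08:00-16:00, 17:00-19:00 (add 2h to convert from UTC-2).
Tara in UTC: 07:00-10:00, 18:00-20:00 (subtract 2h to convert from UTC+2).
Pablo in UTC: 07:00-13:00, 14:00-20:00 (add 5h to convert from UTC-5).
Leo in UTC: 08:00-10:00, 12:00-15:00, 16:00-19:00 (subtract 2h to convert from UTC+2).
Yuki ∩ Tara: 08:00-10:00, 18:00-19:00.
Yuki ∩ Tara ∩ Pablo: 08:00-10:00, 18:00-19:00.
Yuki ∩ Tara ∩ Pablo ∩ Leo: 08:00-10:00, 18:00-19:00.
Those are the intersection windows.
The longest is 08:00-10:00 at 120 minutes.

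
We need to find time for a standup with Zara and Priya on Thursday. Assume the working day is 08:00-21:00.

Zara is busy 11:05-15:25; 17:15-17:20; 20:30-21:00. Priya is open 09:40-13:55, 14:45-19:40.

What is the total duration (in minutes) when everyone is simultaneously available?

335

Zara free: 08:00-11:05, 15:25-17:15, 17:20-20:30 (invert busy blocks within the working day).
Priya free: 09:40-13:55, 14:45-19:40.
Zara ∩ Priya: 09:40-11:05, 15:25-17:15, 17:20-19:40.
So the common availability across everyone is 09:40-11:05, 15:25-17:15, 17:20-19:40.
Summing the common windows: 85 + 110 + 140 = 335 minutes.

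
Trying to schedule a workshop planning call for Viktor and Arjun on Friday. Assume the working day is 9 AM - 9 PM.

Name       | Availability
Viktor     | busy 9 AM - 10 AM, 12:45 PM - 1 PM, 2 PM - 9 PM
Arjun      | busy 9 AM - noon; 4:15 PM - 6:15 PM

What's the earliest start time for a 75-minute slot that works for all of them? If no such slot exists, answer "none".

Viktor free: 10:00-12:45, 13:00-14:00 (invert busy blocks within the working day).
Arjun free: 12:00-16:15, 18:15-21:00 (invert busy blocks within the working day).
Viktor ∩ Arjun: 12:00-12:45, 13:00-14:00.
No common window is at least 75 minutes long.

none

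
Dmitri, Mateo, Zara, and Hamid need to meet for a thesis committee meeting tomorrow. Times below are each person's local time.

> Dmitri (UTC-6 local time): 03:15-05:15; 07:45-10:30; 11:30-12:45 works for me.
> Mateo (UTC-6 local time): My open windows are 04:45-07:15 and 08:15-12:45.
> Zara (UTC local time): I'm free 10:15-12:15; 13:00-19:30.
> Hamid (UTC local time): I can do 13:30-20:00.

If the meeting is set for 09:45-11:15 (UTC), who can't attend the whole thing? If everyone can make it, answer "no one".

Dmitri in UTC: 09:15-11:15, 13:45-16:30, 17:30-18:45 (add 6h to convert from UTC-6).
Mateo in UTC: 10:45-13:15, 14:15-18:45 (add 6h to convert from UTC-6).
Zara in UTC: 10:15-12:15, 13:00-19:30.
Hamid in UTC: 13:30-20:00.
Dmitri: free for 09:45-11:15. Mateo: not fully free for 09:45-11:15. Zara: not fully free for 09:45-11:15. Hamid: not fully free for 09:45-11:15.

Hamid, Mateo, Zara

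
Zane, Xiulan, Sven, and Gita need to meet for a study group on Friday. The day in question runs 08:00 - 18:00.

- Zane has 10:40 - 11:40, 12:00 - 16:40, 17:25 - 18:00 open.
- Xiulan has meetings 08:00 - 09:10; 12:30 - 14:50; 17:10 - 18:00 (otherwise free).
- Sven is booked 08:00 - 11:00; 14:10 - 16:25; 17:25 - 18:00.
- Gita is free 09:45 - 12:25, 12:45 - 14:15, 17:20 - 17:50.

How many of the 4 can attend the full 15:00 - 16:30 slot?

Zane free: 10:40-11:40, 12:00-16:40, 17:25-18:00.
Xiulan free: 09:10-12:30, 14:50-17:10 (invert busy blocks within the working day).
Sven free: 11:00-14:10, 16:25-17:25 (invert busy blocks within the working day).
Gita free: 09:45-12:25, 12:45-14:15, 17:20-17:50.
Zane and Xiulan can make the full 15:00-16:30 slot — that's 2.

2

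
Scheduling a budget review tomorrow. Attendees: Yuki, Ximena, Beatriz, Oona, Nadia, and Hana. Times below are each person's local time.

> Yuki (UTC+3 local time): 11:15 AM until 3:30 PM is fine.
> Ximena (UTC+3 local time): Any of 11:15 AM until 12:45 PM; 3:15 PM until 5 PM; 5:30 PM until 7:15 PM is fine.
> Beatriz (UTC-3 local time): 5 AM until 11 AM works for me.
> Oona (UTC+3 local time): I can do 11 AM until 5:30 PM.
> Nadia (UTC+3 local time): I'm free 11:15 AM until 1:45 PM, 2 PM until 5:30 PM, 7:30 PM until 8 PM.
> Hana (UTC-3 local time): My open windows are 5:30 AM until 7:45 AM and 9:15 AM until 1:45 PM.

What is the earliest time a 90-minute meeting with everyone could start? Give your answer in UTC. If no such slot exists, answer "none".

Yuki in UTC: 08:15-12:30 (subtract 3h to convert from UTC+3).
Ximena in UTC: 08:15-09:45, 12:15-14:00, 14:30-16:15 (subtract 3h to convert from UTC+3).
Beatriz in UTC: 08:00-14:00 (add 3h to convert from UTC-3).
Oona in UTC: 08:00-14:30 (subtract 3h to convert from UTC+3).
Nadia in UTC: 08:15-10:45, 11:00-14:30, 16:30-17:00 (subtract 3h to convert from UTC+3).
Hana in UTC: 08:30-10:45, 12:15-16:45 (add 3h to convert from UTC-3).
Yuki ∩ Ximena: 08:15-09:45, 12:15-12:30.
Yuki ∩ Ximena ∩ Beatriz: 08:15-09:45, 12:15-12:30.
Yuki ∩ Ximena ∩ Beatriz ∩ Oona: 08:15-09:45, 12:15-12:30.
Yuki ∩ Ximena ∩ Beatriz ∩ Oona ∩ Nadia: 08:15-09:45, 12:15-12:30.
Yuki ∩ Ximena ∩ Beatriz ∩ Oona ∩ Nadia ∩ Hana: 08:30-09:45, 12:15-12:30.
So the common availability across everyone is 08:30-09:45, 12:15-12:30.
No common window is at least 90 minutes long.

none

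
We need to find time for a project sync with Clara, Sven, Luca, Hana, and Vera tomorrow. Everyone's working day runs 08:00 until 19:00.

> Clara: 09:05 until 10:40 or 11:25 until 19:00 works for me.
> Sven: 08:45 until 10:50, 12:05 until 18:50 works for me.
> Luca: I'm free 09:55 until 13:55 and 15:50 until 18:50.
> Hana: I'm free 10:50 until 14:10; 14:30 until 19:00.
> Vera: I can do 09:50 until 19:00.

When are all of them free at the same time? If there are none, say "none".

12:05-13:55, 15:50-18:50

Clara ∩ Sven: 09:05-10:40, 12:05-18:50.
Clara ∩ Sven ∩ Luca: 09:55-10:40, 12:05-13:55, 15:50-18:50.
Clara ∩ Sven ∩ Luca ∩ Hana: 12:05-13:55, 15:50-18:50.
Clara ∩ Sven ∩ Luca ∩ Hana ∩ Vera: 12:05-13:55, 15:50-18:50.
So the common availability across everyone is 12:05-13:55, 15:50-18:50.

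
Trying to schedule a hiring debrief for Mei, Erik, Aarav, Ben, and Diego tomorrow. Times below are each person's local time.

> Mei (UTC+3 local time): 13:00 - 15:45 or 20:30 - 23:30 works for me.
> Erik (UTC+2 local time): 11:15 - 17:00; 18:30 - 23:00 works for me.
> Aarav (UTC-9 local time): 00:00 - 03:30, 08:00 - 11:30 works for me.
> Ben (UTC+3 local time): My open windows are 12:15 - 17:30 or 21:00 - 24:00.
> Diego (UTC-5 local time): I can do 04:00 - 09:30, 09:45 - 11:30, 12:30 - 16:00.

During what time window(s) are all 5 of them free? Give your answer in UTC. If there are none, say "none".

10:00-12:30, 18:00-20:30

Mei in UTC: 10:00-12:45, 17:30-20:30 (subtract 3h to convert from UTC+3).
Erik in UTC: 09:15-15:00, 16:30-21:00 (subtract 2h to convert from UTC+2).
Aarav in UTC: 09:00-12:30, 17:00-20:30 (add 9h to convert from UTC-9).
Ben in UTC: 09:15-14:30, 18:00-21:00 (subtract 3h to convert from UTC+3).
Diego in UTC: 09:00-14:30, 14:45-16:30, 17:30-21:00 (add 5h to convert from UTC-5).
Mei ∩ Erik: 10:00-12:45, 17:30-20:30.
Mei ∩ Erik ∩ Aarav: 10:00-12:30, 17:30-20:30.
Mei ∩ Erik ∩ Aarav ∩ Ben: 10:00-12:30, 18:00-20:30.
Mei ∩ Erik ∩ Aarav ∩ Ben ∩ Diego: 10:00-12:30, 18:00-20:30.
Those are the intersection windows.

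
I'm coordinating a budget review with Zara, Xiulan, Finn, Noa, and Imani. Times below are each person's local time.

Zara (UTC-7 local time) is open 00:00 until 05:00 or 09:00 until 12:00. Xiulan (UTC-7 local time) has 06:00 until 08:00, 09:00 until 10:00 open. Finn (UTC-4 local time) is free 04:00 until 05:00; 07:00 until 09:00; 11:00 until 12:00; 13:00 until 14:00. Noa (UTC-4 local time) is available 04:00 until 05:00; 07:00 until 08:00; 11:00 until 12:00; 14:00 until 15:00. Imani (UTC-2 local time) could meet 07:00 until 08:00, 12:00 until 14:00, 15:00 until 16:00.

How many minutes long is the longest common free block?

Zara in UTC: 07:00-12:00, 16:00-19:00 (add 7h to convert from UTC-7).
Xiulan in UTC: 13:00-15:00, 16:00-17:00 (add 7h to convert from UTC-7).
Finn in UTC: 08:00-09:00, 11:00-13:00, 15:00-16:00, 17:00-18:00 (add 4h to convert from UTC-4).
Noa in UTC: 08:00-09:00, 11:00-12:00, 15:00-16:00, 18:00-19:00 (add 4h to convert from UTC-4).
Imani in UTC: 09:00-10:00, 14:00-16:00, 17:00-18:00 (add 2h to convert from UTC-2).
Zara ∩ Xiulan: 16:00-17:00.
Zara ∩ Xiulan ∩ Finn: ∅.
Zara ∩ Xiulan ∩ Finn ∩ Noa: ∅.
Zara ∩ Xiulan ∩ Finn ∩ Noa ∩ Imani: ∅.
There is no time when everyone is free.
No common window exists, so the longest block is 0 minutes.

0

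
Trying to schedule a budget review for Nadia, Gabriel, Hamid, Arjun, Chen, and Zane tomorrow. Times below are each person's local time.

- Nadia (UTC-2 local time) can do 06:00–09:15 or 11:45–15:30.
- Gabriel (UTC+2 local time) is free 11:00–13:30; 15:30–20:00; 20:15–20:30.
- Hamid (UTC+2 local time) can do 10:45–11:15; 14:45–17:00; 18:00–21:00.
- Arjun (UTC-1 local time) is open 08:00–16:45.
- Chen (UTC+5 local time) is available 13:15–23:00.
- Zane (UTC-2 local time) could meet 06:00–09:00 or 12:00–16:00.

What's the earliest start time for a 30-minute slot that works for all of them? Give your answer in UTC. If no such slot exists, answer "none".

14:00

Nadia in UTC: 08:00-11:15, 13:45-17:30 (add 2h to convert from UTC-2).
Gabriel in UTC: 09:00-11:30, 13:30-18:00, 18:15-18:30 (subtract 2h to convert from UTC+2).
Hamid in UTC: 08:45-09:15, 12:45-15:00, 16:00-19:00 (subtract 2h to convert from UTC+2).
Arjun in UTC: 09:00-17:45 (add 1h to convert from UTC-1).
Chen in UTC: 08:15-18:00 (subtract 5h to convert from UTC+5).
Zane in UTC: 08:00-11:00, 14:00-18:00 (add 2h to convert from UTC-2).
Nadia ∩ Gabriel: 09:00-11:15, 13:45-17:30.
Nadia ∩ Gabriel ∩ Hamid: 09:00-09:15, 13:45-15:00, 16:00-17:30.
Nadia ∩ Gabriel ∩ Hamid ∩ Arjun: 09:00-09:15, 13:45-15:00, 16:00-17:30.
Nadia ∩ Gabriel ∩ Hamid ∩ Arjun ∩ Chen: 09:00-09:15, 13:45-15:00, 16:00-17:30.
Nadia ∩ Gabriel ∩ Hamid ∩ Arjun ∩ Chen ∩ Zane: 09:00-09:15, 14:00-15:00, 16:00-17:30.
Those are the intersection windows.
The first common window of at least 30 minutes is 14:00-15:00, so the earliest start is 14:00.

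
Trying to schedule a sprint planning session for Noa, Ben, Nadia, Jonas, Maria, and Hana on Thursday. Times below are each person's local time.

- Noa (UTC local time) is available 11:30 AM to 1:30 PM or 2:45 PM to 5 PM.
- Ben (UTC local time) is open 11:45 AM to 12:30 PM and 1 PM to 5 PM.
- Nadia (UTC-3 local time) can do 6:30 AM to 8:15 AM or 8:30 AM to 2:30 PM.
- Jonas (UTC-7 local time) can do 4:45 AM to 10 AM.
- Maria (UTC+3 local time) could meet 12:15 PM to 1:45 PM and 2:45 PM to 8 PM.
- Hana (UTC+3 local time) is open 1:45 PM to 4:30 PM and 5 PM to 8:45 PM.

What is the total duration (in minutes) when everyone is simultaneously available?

210

Noa in UTC: 11:30-13:30, 14:45-17:00.
Ben in UTC: 11:45-12:30, 13:00-17:00.
Nadia in UTC: 09:30-11:15, 11:30-17:30 (add 3h to convert from UTC-3).
Jonas in UTC: 11:45-17:00 (add 7h to convert from UTC-7).
Maria in UTC: 09:15-10:45, 11:45-17:00 (subtract 3h to convert from UTC+3).
Hana in UTC: 10:45-13:30, 14:00-17:45 (subtract 3h to convert from UTC+3).
Noa ∩ Ben: 11:45-12:30, 13:00-13:30, 14:45-17:00.
Noa ∩ Ben ∩ Nadia: 11:45-12:30, 13:00-13:30, 14:45-17:00.
Noa ∩ Ben ∩ Nadia ∩ Jonas: 11:45-12:30, 13:00-13:30, 14:45-17:00.
Noa ∩ Ben ∩ Nadia ∩ Jonas ∩ Maria: 11:45-12:30, 13:00-13:30, 14:45-17:00.
Noa ∩ Ben ∩ Nadia ∩ Jonas ∩ Maria ∩ Hana: 11:45-12:30, 13:00-13:30, 14:45-17:00.
Those are the intersection windows.
Summing the common windows: 45 + 30 + 135 = 210 minutes.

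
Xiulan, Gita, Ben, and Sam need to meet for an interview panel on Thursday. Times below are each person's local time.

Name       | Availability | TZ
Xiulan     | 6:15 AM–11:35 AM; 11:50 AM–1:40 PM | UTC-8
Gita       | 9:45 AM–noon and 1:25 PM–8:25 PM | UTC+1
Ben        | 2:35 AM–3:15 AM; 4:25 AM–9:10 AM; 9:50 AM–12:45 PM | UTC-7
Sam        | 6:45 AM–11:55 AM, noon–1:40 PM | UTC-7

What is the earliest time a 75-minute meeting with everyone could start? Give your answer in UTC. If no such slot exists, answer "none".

Xiulan in UTC: 14:15-19:35, 19:50-21:40 (add 8h to convert from UTC-8).
Gita in UTC: 08:45-11:00, 12:25-19:25 (subtract 1h to convert from UTC+1).
Ben in UTC: 09:35-10:15, 11:25-16:10, 16:50-19:45 (add 7h to convert from UTC-7).
Sam in UTC: 13:45-18:55, 19:00-20:40 (add 7h to convert from UTC-7).
Xiulan ∩ Gita: 14:15-19:25.
Xiulan ∩ Gita ∩ Ben: 14:15-16:10, 16:50-19:25.
Xiulan ∩ Gita ∩ Ben ∩ Sam: 14:15-16:10, 16:50-18:55, 19:00-19:25.
The first common window of at least 75 minutes is 14:15-16:10, so the earliest start is 14:15.

14:15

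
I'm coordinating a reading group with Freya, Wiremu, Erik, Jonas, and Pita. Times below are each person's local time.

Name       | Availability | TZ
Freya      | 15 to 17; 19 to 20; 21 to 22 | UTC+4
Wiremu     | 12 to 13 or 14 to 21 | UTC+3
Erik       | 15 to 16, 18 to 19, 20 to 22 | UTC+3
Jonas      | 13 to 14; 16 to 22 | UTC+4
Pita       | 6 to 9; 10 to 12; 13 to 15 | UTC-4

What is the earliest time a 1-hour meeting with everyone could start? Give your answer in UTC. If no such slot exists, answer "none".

Freya in UTC: 11:00-13:00, 15:00-16:00, 17:00-18:00 (subtract 4h to convert from UTC+4).
Wiremu in UTC: 09:00-10:00, 11:00-18:00 (subtract 3h to convert from UTC+3).
Erik in UTC: 12:00-13:00, 15:00-16:00, 17:00-19:00 (subtract 3h to convert from UTC+3).
Jonas in UTC: 09:00-10:00, 12:00-18:00 (subtract 4h to convert from UTC+4).
Pita in UTC: 10:00-13:00, 14:00-16:00, 17:00-19:00 (add 4h to convert from UTC-4).
Freya ∩ Wiremu: 11:00-13:00, 15:00-16:00, 17:00-18:00.
Freya ∩ Wiremu ∩ Erik: 12:00-13:00, 15:00-16:00, 17:00-18:00.
Freya ∩ Wiremu ∩ Erik ∩ Jonas: 12:00-13:00, 15:00-16:00, 17:00-18:00.
Freya ∩ Wiremu ∩ Erik ∩ Jonas ∩ Pita: 12:00-13:00, 15:00-16:00, 17:00-18:00.
The first common window of at least 60 minutes is 12:00-13:00, so the earliest start is 12:00.

12:00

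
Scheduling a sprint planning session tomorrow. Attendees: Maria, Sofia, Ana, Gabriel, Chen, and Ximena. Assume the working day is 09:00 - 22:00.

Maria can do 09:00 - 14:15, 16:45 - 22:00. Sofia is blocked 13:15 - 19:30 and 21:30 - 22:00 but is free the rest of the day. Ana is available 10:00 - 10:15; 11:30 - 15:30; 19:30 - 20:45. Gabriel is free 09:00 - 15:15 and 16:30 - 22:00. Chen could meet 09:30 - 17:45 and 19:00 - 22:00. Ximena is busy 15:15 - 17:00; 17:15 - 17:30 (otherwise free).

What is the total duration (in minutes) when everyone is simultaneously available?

Maria free: 09:00-14:15, 16:45-22:00.
Sofia free: 09:00-13:15, 19:30-21:30 (invert busy blocks within the working day).
Ana free: 10:00-10:15, 11:30-15:30, 19:30-20:45.
Gabriel free: 09:00-15:15, 16:30-22:00.
Chen free: 09:30-17:45, 19:00-22:00.
Ximena free: 09:00-15:15, 17:00-17:15, 17:30-22:00 (invert busy blocks within the working day).
Maria ∩ Sofia: 09:00-13:15, 19:30-21:30.
Maria ∩ Sofia ∩ Ana: 10:00-10:15, 11:30-13:15, 19:30-20:45.
Maria ∩ Sofia ∩ Ana ∩ Gabriel: 10:00-10:15, 11:30-13:15, 19:30-20:45.
Maria ∩ Sofia ∩ Ana ∩ Gabriel ∩ Chen: 10:00-10:15, 11:30-13:15, 19:30-20:45.
Maria ∩ Sofia ∩ Ana ∩ Gabriel ∩ Chen ∩ Ximena: 10:00-10:15, 11:30-13:15, 19:30-20:45.
Summing the common windows: 15 + 105 + 75 = 195 minutes.

195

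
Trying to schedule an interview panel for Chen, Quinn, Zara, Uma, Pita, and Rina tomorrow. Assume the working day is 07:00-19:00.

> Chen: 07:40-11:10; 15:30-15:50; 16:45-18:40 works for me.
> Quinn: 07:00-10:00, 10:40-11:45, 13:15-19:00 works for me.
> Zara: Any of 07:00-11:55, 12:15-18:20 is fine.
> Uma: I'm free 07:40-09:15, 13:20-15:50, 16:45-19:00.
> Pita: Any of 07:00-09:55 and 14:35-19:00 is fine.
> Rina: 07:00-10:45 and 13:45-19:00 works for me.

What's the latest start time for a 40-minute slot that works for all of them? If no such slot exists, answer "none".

17:40

Chen ∩ Quinn: 07:40-10:00, 10:40-11:10, 15:30-15:50, 16:45-18:40.
Chen ∩ Quinn ∩ Zara: 07:40-10:00, 10:40-11:10, 15:30-15:50, 16:45-18:20.
Chen ∩ Quinn ∩ Zara ∩ Uma: 07:40-09:15, 15:30-15:50, 16:45-18:20.
Chen ∩ Quinn ∩ Zara ∩ Uma ∩ Pita: 07:40-09:15, 15:30-15:50, 16:45-18:20.
Chen ∩ Quinn ∩ Zara ∩ Uma ∩ Pita ∩ Rina: 07:40-09:15, 15:30-15:50, 16:45-18:20.
The last common window of at least 40 minutes is 16:45-18:20; a 40-minute meeting can start as late as 17:40 and still end by 18:20.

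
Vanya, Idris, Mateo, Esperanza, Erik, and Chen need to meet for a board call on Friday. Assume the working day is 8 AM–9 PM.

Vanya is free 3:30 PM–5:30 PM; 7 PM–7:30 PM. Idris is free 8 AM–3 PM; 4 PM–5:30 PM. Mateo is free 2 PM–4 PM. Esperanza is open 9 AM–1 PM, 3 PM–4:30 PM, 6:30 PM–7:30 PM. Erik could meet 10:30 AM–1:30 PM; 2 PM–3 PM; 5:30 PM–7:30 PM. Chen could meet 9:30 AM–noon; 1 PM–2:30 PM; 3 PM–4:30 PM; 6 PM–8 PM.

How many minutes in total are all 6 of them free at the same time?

0

Vanya ∩ Idris: 16:00-17:30.
Vanya ∩ Idris ∩ Mateo: ∅.
Vanya ∩ Idris ∩ Mateo ∩ Esperanza: ∅.
Vanya ∩ Idris ∩ Mateo ∩ Esperanza ∩ Erik: ∅.
Vanya ∩ Idris ∩ Mateo ∩ Esperanza ∩ Erik ∩ Chen: ∅.
There is no time when everyone is free.
There is no common window, so the total is 0 minutes.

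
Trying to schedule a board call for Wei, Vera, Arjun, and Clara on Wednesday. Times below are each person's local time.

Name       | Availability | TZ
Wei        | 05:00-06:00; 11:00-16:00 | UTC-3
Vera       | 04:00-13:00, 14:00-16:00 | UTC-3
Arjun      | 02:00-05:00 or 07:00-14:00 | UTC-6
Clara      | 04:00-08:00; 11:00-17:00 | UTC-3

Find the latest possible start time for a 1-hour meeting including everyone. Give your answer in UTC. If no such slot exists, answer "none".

Wei in UTC: 08:00-09:00, 14:00-19:00 (add 3h to convert from UTC-3).
Vera in UTC: 07:00-16:00, 17:00-19:00 (add 3h to convert from UTC-3).
Arjun in UTC: 08:00-11:00, 13:00-20:00 (add 6h to convert from UTC-6).
Clara in UTC: 07:00-11:00, 14:00-20:00 (add 3h to convert from UTC-3).
Wei ∩ Vera: 08:00-09:00, 14:00-16:00, 17:00-19:00.
Wei ∩ Vera ∩ Arjun: 08:00-09:00, 14:00-16:00, 17:00-19:00.
Wei ∩ Vera ∩ Arjun ∩ Clara: 08:00-09:00, 14:00-16:00, 17:00-19:00.
The last common window of at least 60 minutes is 17:00-19:00; a 60-minute meeting can start as late as 18:00 and still end by 19:00.

18:00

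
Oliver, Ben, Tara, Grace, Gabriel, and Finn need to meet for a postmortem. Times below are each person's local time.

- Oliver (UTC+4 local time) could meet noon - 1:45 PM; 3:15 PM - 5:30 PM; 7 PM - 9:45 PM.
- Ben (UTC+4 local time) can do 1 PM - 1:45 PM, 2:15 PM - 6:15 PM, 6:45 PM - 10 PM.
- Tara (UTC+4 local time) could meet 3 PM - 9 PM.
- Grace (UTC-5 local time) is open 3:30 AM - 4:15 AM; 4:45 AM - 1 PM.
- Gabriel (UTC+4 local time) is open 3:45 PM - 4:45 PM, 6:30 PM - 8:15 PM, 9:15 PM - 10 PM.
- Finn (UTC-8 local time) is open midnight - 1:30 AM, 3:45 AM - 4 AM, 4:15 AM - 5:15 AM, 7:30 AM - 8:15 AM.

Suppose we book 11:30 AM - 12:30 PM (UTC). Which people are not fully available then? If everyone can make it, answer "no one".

Oliver in UTC: 08:00-09:45, 11:15-13:30, 15:00-17:45 (subtract 4h to convert from UTC+4).
Ben in UTC: 09:00-09:45, 10:15-14:15, 14:45-18:00 (subtract 4h to convert from UTC+4).
Tara in UTC: 11:00-17:00 (subtract 4h to convert from UTC+4).
Grace in UTC: 08:30-09:15, 09:45-18:00 (add 5h to convert from UTC-5).
Gabriel in UTC: 11:45-12:45, 14:30-16:15, 17:15-18:00 (subtract 4h to convert from UTC+4).
Finn in UTC: 08:00-09:30, 11:45-12:00, 12:15-13:15, 15:30-16:15 (add 8h to convert from UTC-8).
Oliver: free for 11:30-12:30. Ben: free for 11:30-12:30. Tara: free for 11:30-12:30. Grace: free for 11:30-12:30. Gabriel: not fully free for 11:30-12:30. Finn: not fully free for 11:30-12:30.

Finn, Gabriel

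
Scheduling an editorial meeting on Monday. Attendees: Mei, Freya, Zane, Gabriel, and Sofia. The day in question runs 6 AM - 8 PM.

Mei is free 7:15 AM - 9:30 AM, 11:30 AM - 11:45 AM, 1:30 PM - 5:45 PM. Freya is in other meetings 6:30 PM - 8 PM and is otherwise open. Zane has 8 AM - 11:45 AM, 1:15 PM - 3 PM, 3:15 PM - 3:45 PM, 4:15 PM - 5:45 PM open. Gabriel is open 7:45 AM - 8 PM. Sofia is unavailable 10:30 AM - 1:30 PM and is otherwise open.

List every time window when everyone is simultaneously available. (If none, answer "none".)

Mei free: 07:15-09:30, 11:30-11:45, 13:30-17:45.
Freya free: 06:00-18:30 (invert busy blocks within the working day).
Zane free: 08:00-11:45, 13:15-15:00, 15:15-15:45, 16:15-17:45.
Gabriel free: 07:45-20:00.
Sofia free: 06:00-10:30, 13:30-20:00 (invert busy blocks within the working day).
Mei ∩ Freya: 07:15-09:30, 11:30-11:45, 13:30-17:45.
Mei ∩ Freya ∩ Zane: 08:00-09:30, 11:30-11:45, 13:30-15:00, 15:15-15:45, 16:15-17:45.
Mei ∩ Freya ∩ Zane ∩ Gabriel: 08:00-09:30, 11:30-11:45, 13:30-15:00, 15:15-15:45, 16:15-17:45.
Mei ∩ Freya ∩ Zane ∩ Gabriel ∩ Sofia: 08:00-09:30, 13:30-15:00, 15:15-15:45, 16:15-17:45.
Those are the intersection windows.

08:00-09:30, 13:30-15:00, 15:15-15:45, 16:15-17:45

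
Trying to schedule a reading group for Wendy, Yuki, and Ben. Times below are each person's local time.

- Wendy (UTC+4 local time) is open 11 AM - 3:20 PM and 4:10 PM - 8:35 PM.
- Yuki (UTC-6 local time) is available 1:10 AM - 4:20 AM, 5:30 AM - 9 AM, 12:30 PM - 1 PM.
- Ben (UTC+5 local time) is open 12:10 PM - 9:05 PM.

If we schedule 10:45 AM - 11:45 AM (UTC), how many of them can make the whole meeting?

1

Wendy in UTC: 07:00-11:20, 12:10-16:35 (subtract 4h to convert from UTC+4).
Yuki in UTC: 07:10-10:20, 11:30-15:00, 18:30-19:00 (add 6h to convert from UTC-6).
Ben in UTC: 07:10-16:05 (subtract 5h to convert from UTC+5).
Ben can make the full 10:45-11:45 slot — that's 1.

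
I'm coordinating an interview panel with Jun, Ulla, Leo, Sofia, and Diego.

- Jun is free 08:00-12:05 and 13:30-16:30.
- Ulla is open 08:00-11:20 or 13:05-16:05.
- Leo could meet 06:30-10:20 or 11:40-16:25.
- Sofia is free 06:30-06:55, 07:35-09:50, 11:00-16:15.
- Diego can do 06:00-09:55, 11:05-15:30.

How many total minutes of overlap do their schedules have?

230

Jun ∩ Ulla: 08:00-11:20, 13:30-16:05.
Jun ∩ Ulla ∩ Leo: 08:00-10:20, 13:30-16:05.
Jun ∩ Ulla ∩ Leo ∩ Sofia: 08:00-09:50, 13:30-16:05.
Jun ∩ Ulla ∩ Leo ∩ Sofia ∩ Diego: 08:00-09:50, 13:30-15:30.
Summing the common windows: 110 + 120 = 230 minutes.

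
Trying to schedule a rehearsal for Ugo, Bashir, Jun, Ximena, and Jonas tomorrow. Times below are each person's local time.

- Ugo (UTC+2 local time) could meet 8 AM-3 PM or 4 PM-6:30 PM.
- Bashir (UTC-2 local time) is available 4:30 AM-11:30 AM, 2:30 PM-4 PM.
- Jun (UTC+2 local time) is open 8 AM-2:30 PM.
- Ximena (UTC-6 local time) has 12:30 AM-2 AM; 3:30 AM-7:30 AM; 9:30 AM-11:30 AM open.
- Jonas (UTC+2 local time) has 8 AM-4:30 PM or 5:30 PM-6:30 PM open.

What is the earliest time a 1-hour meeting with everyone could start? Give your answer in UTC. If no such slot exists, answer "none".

Ugo in UTC: 06:00-13:00, 14:00-16:30 (subtract 2h to convert from UTC+2).
Bashir in UTC: 06:30-13:30, 16:30-18:00 (add 2h to convert from UTC-2).
Jun in UTC: 06:00-12:30 (subtract 2h to convert from UTC+2).
Ximena in UTC: 06:30-08:00, 09:30-13:30, 15:30-17:30 (add 6h to convert from UTC-6).
Jonas in UTC: 06:00-14:30, 15:30-16:30 (subtract 2h to convert from UTC+2).
Ugo ∩ Bashir: 06:30-13:00.
Ugo ∩ Bashir ∩ Jun: 06:30-12:30.
Ugo ∩ Bashir ∩ Jun ∩ Ximena: 06:30-08:00, 09:30-12:30.
Ugo ∩ Bashir ∩ Jun ∩ Ximena ∩ Jonas: 06:30-08:00, 09:30-12:30.
The first common window of at least 60 minutes is 06:30-08:00, so the earliest start is 06:30.

06:30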